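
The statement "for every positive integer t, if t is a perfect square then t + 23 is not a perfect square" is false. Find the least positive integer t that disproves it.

We need the least positive integer t for which t is a perfect square but t + 23 is a perfect square.
The first 10 eligible values, up to t = 100, all satisfy the conclusion.
t = 121: 121 = 11² and 121 + 23 = 144 = 12².

t = 121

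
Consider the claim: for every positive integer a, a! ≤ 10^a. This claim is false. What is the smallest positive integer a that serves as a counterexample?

a = 25

Check each positive integer a in order until a! > 10^a.
For a = 1, 2, 3, 4, …, 22, 23, 24 the conclusion holds.
a = 25: a! = 15511210043330985984000000 and 10^a = 10000000000000000000000000, so 15511210043330985984000000 > 10000000000000000000000000.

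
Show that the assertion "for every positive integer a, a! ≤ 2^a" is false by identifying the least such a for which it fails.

Check each positive integer a in order until a! > 2^a.
a = 1: a! = 1 and 2^a = 2, so 1 ≤ 2.
a = 2: a! = 2 and 2^a = 4, so 2 ≤ 4.
a = 3: a! = 6 and 2^a = 8, so 6 ≤ 8.
a = 4: a! = 24 and 2^a = 16, so 24 > 16.
Thus a = 4 disproves the claim, and no smaller a works.

a = 4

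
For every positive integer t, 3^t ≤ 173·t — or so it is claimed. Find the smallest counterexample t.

A counterexample is any positive integer t such that 3^t > 173·t; we check each in order.
t = 1: 3^t = 3 and 173·t = 173, so 3 ≤ 173.
t = 2: 3^t = 9 and 173·t = 346, so 9 ≤ 346.
t = 3: 3^t = 27 and 173·t = 519, so 27 ≤ 519.
t = 4: 3^t = 81 and 173·t = 692, so 81 ≤ 692.
t = 5: 3^t = 243 and 173·t = 865, so 243 ≤ 865.
t = 6: 3^t = 729 and 173·t = 1038, so 729 ≤ 1038.
t = 7: 3^t = 2187 and 173·t = 1211, so 2187 > 1211.

t = 7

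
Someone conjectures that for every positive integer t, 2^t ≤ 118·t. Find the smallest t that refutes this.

We need the least positive integer t for which 2^t > 118·t.
For t = 1, 2, 3, 4, 5, 6, 7, 8, 9, 10 the conclusion holds.
t = 11: 2^t = 2048 and 118·t = 1298, so 2048 > 1298.
Thus t = 11 disproves the claim, and no smaller t works.

t = 11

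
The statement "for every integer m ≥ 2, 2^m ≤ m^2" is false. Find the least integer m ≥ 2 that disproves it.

m = 5

For m = 2, 3, 4 the conclusion holds.
m = 5: 2^m = 32 and m^2 = 25, so 32 > 25.
Thus m = 5 disproves the claim, and no smaller m works.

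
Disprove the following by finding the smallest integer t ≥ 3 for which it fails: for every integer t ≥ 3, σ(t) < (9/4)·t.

t = 12

We need the least integer t ≥ 3 for which the claim fails.
For t = 3, 4, 5, 6, 7, 8, 9, 10, 11 the conclusion holds.
t = 12: σ(12) = 28; 28 ≥ 27.
So t = 12 is the smallest counterexample.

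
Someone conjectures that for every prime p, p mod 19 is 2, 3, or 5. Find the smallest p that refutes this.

p = 7

Check each prime p in order until the claim fails.
For p = 2, 3, 5 the conclusion holds.
p = 7: 7 mod 19 = 7 — not in {2, 3, 5}.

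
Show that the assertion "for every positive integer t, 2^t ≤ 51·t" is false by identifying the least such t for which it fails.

t = 9

For t = 1, 2, 3, 4, 5, 6, 7, 8 the conclusion holds.
t = 9: 2^t = 512 and 51·t = 459, so 512 > 459.
Hence t = 9 is a counterexample.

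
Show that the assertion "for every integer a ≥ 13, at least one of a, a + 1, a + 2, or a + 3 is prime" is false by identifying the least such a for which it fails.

The first 11 eligible values, up to a = 23, all satisfy the conclusion.
a = 24: 24 = 2 × 12; 25 = 5 × 5; 26 = 2 × 13; 27 = 3 × 9 — all composite.
Hence a = 24 is a counterexample.

a = 24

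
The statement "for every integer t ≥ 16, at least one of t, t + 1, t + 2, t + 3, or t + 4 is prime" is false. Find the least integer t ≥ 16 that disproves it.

t = 24

t = 16: 17 is prime.
t = 17: 17 is prime.
t = 18: 19 is prime.
t = 19: 19 is prime.
t = 20: 23 is prime.
t = 21: 23 is prime.
t = 22: 23 is prime.
t = 23: 23 is prime.
t = 24: 24 = 2 × 12; 25 = 5 × 5; 26 = 2 × 13; 27 = 3 × 9; 28 = 2 × 14 — all composite.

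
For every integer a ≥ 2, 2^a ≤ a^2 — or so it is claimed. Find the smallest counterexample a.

a = 5

Check each integer a ≥ 2 in order until 2^a > a^2.
a = 2: 2^a = 4 and a^2 = 4, so 4 ≤ 4.
a = 3: 2^a = 8 and a^2 = 9, so 8 ≤ 9.
a = 4: 2^a = 16 and a^2 = 16, so 16 ≤ 16.
a = 5: 2^a = 32 and a^2 = 25, so 32 > 25.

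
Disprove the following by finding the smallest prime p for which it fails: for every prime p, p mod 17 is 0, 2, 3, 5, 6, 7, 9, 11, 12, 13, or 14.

p = 59

A counterexample is any prime p such that the claim fails; we check each in order.
For p = 2, 3, 5, 7, …, 43, 47, 53 the conclusion holds.
p = 59: 59 mod 17 = 8 — not in {0, 2, 3, 5, 6, 7, 9, 11, 12, 13, 14}.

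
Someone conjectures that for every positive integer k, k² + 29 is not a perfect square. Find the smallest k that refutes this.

k = 14

Check each positive integer k in order until k² + 29 is a perfect square.
The first 13 eligible values, up to k = 13, all satisfy the conclusion.
k = 14: 14² + 29 = 225 = 15², a perfect square.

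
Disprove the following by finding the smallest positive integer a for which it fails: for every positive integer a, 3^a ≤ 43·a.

a = 5

Check each positive integer a in order until 3^a > 43·a.
For a = 1, 2, 3, 4 the conclusion holds.
a = 5: 3^a = 243 and 43·a = 215, so 243 > 215.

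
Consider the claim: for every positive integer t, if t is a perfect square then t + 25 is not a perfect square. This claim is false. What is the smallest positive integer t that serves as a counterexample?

We need the least positive integer t for which t is a perfect square but t + 25 is a perfect square.
For t = 1, 4, 9, 16, …, 81, 100, 121 the conclusion holds.
t = 144: 144 = 12² and 144 + 25 = 169 = 13².
Hence t = 144 is a counterexample.

t = 144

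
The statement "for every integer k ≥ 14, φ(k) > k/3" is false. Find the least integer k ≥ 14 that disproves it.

k = 18

A counterexample is any integer k ≥ 14 such that the claim fails; we check each in order.
The first 4 eligible values, up to k = 17, all satisfy the conclusion.
k = 18: φ(18) = 6 and 18/3 = 6, so φ(18) ≤ 18/3.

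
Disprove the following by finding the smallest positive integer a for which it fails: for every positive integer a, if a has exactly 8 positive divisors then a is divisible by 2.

a = 105

A counterexample is any positive integer a such that a has exactly 8 positive divisors but a is not divisible by 2; we check each in order.
For a = 24, 30, 40, 42, …, 88, 102, 104 the conclusion holds.
a = 105: τ(105) = 8; 105 mod 2 = 1.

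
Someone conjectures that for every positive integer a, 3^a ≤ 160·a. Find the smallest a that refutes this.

a = 7

We need the least positive integer a for which 3^a > 160·a.
The first 6 eligible values, up to a = 6, all satisfy the conclusion.
a = 7: 3^a = 2187 and 160·a = 1120, so 2187 > 1120.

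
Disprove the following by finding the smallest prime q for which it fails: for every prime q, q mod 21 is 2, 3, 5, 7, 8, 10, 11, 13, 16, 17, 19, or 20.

For q = 2, 3, 5, 7, …, 31, 37, 41 the conclusion holds.
q = 43: 43 mod 21 = 1 — not in {2, 3, 5, 7, 8, 10, 11, 13, 16, 17, 19, 20}.
Thus q = 43 disproves the claim, and no smaller q works.

q = 43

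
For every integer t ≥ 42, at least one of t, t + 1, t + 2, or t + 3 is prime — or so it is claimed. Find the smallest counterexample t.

For t = 42, 43, 44, 45, 46, 47 the conclusion holds.
t = 48: 48 = 2 × 24; 49 = 7 × 7; 50 = 2 × 25; 51 = 3 × 17 — all composite.
So t = 48 is the smallest counterexample.

t = 48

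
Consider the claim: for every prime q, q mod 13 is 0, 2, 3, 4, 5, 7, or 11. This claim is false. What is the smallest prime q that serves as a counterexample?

We need the least prime q for which the claim fails.
For q = 2, 3, 5, 7, 11, 13, 17 the conclusion holds.
q = 19: 19 mod 13 = 6 — not in {0, 2, 3, 4, 5, 7, 11}.
So q = 19 is the smallest counterexample.

q = 19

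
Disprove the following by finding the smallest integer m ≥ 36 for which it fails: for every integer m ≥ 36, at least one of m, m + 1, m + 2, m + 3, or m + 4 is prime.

m = 48

We need the least integer m ≥ 36 for which m, m + 1, m + 2, m + 3, m + 4 are all composite.
For m = 36, 37, 38, 39, …, 45, 46, 47 the conclusion holds.
m = 48: 48 = 2 × 24; 49 = 7 × 7; 50 = 2 × 25; 51 = 3 × 17; 52 = 2 × 26 — all composite.
Thus m = 48 disproves the claim, and no smaller m works.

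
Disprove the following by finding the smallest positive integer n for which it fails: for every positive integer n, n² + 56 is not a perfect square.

A counterexample is any positive integer n such that n² + 56 is a perfect square; we check each in order.
The first 4 eligible values, up to n = 4, all satisfy the conclusion.
n = 5: 5² + 56 = 81 = 9², a perfect square.
Hence n = 5 is a counterexample.

n = 5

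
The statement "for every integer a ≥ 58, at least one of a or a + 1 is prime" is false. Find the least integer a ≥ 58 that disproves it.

a = 62

A counterexample is any integer a ≥ 58 such that a, a + 1 are both composite; we check each in order.
The first 4 eligible values, up to a = 61, all satisfy the conclusion.
a = 62: 62 = 2 × 31; 63 = 3 × 21 — both composite.
Hence a = 62 is a counterexample.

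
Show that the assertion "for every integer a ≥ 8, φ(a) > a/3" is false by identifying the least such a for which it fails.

A counterexample is any integer a ≥ 8 such that the claim fails; we check each in order.
For a = 8, 9, 10, 11 the conclusion holds.
a = 12: φ(12) = 4 and 12/3 = 4, so φ(12) ≤ 12/3.
So a = 12 is the smallest counterexample.

a = 12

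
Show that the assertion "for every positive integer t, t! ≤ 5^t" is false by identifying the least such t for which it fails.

t = 12

A counterexample is any positive integer t such that t! > 5^t; we check each in order.
The first 11 eligible values, up to t = 11, all satisfy the conclusion.
t = 12: t! = 479001600 and 5^t = 244140625, so 479001600 > 244140625.
Hence t = 12 is a counterexample.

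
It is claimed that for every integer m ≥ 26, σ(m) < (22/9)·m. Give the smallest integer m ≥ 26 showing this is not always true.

m = 36

Check each integer m ≥ 26 in order until the claim fails.
For m = 26, 27, 28, 29, 30, 31, 32, 33, 34, 35 the conclusion holds.
m = 36: σ(36) = 91; 91 ≥ 88.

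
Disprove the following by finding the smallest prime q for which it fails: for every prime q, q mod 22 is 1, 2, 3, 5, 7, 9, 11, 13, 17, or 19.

Check each prime q in order until the claim fails.
The first 11 eligible values, up to q = 31, all satisfy the conclusion.
q = 37: 37 mod 22 = 15 — not in {1, 2, 3, 5, 7, 9, 11, 13, 17, 19}.
Thus q = 37 disproves the claim, and no smaller q works.

q = 37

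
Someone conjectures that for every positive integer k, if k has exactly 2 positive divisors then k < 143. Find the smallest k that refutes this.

k = 149

For k = 2, 3, 5, 7, …, 131, 137, 139 the conclusion holds.
k = 149: τ(149) = 2; 149 ≥ 143.
Hence k = 149 is a counterexample.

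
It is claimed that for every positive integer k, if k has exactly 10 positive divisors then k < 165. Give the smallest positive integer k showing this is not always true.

We need the least positive integer k for which k has exactly 10 positive divisors but the claim fails.
k = 48: τ(48) = 10; 48 < 165.
k = 80: τ(80) = 10; 80 < 165.
k = 112: τ(112) = 10; 112 < 165.
k = 162: τ(162) = 10; 162 < 165.
k = 176: τ(176) = 10; 176 ≥ 165.

k = 176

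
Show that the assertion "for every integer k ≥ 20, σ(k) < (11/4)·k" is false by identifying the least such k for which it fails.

A counterexample is any integer k ≥ 20 such that the claim fails; we check each in order.
The first 40 eligible values, up to k = 59, all satisfy the conclusion.
k = 60: σ(60) = 168; 168 ≥ 165.
Thus k = 60 disproves the claim, and no smaller k works.

k = 60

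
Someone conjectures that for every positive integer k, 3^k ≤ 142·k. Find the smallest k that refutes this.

k = 7

We need the least positive integer k for which 3^k > 142·k.
For k = 1, 2, 3, 4, 5, 6 the conclusion holds.
k = 7: 3^k = 2187 and 142·k = 994, so 2187 > 994.
Hence k = 7 is a counterexample.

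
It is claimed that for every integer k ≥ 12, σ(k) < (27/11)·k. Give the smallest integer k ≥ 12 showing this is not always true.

k = 24

A counterexample is any integer k ≥ 12 such that the claim fails; we check each in order.
For k = 12, 13, 14, 15, …, 21, 22, 23 the conclusion holds.
k = 24: σ(24) = 60; 60 ≥ 648/11.
Hence k = 24 is a counterexample.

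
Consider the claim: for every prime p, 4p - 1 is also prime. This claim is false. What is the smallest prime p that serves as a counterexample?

For p = 2, 3, 5 the conclusion holds.
p = 7: 4p - 1 = 27 = 3 × 9, not prime.
Thus p = 7 disproves the claim, and no smaller p works.

p = 7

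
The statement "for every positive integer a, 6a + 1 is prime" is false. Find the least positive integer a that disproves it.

a = 1: 6a + 1 = 7, prime.
a = 2: 6a + 1 = 13, prime.
a = 3: 6a + 1 = 19, prime.
a = 4: 6a + 1 = 25 = 5 × 5, composite.
Thus a = 4 disproves the claim, and no smaller a works.

a = 4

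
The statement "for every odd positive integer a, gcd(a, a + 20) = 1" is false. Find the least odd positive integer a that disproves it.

For a = 1, 3 the conclusion holds.
a = 5: gcd(5, 25) = 5.

a = 5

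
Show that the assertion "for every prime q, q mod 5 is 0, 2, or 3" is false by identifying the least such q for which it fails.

A counterexample is any prime q such that the claim fails; we check each in order.
The first 4 eligible values, up to q = 7, all satisfy the conclusion.
q = 11: 11 mod 5 = 1 — not in {0, 2, 3}.
Hence q = 11 is a counterexample.

q = 11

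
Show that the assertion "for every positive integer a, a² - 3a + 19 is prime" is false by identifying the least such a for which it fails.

a = 18

Check each positive integer a in order until a² - 3a + 19 is not prime.
For a = 1, 2, 3, 4, …, 15, 16, 17 the conclusion holds.
a = 18: a² - 3a + 19 = 289 = 17 × 17, composite.
Thus a = 18 disproves the claim, and no smaller a works.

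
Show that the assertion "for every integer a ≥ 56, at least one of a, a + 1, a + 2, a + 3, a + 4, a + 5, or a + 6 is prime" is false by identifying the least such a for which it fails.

a = 90

For a = 56, 57, 58, 59, …, 87, 88, 89 the conclusion holds.
a = 90: 90 = 2 × 45; 91 = 7 × 13; 92 = 2 × 46; 93 = 3 × 31; 94 = 2 × 47; 95 = 5 × 19; 96 = 2 × 48 — all composite.
Hence a = 90 is a counterexample.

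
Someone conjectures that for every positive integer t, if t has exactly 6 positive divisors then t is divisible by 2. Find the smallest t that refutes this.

A counterexample is any positive integer t such that t has exactly 6 positive divisors but t is not divisible by 2; we check each in order.
t = 12: τ(12) = 6; 12 mod 2 = 0.
t = 18: τ(18) = 6; 18 mod 2 = 0.
t = 20: τ(20) = 6; 20 mod 2 = 0.
t = 28: τ(28) = 6; 28 mod 2 = 0.
t = 32: τ(32) = 6; 32 mod 2 = 0.
t = 44: τ(44) = 6; 44 mod 2 = 0.
t = 45: τ(45) = 6; 45 mod 2 = 1.

t = 45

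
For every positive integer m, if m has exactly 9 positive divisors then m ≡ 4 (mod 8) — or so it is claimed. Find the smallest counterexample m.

m = 225

For m = 36, 100, 196 the conclusion holds.
m = 225: τ(225) = 9; 225 ≡ 1 (mod 8).
Thus m = 225 disproves the claim, and no smaller m works.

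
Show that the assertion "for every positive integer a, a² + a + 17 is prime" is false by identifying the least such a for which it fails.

a = 16

A counterexample is any positive integer a such that a² + a + 17 is not prime; we check each in order.
The first 15 eligible values, up to a = 15, all satisfy the conclusion.
a = 16: a² + a + 17 = 289 = 17 × 17, composite.
Hence a = 16 is a counterexample.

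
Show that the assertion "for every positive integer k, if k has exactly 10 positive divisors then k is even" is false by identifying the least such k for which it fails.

k = 405

We need the least positive integer k for which k has exactly 10 positive divisors but k is odd.
The first 9 eligible values, up to k = 368, all satisfy the conclusion.
k = 405: divisors of 405: 10 divisors; 405 is odd.
So k = 405 is the smallest counterexample.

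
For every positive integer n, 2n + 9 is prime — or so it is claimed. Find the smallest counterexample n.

n = 3

Check each positive integer n in order until 2n + 9 is not prime.
For n = 1, 2 the conclusion holds.
n = 3: 2n + 9 = 15 = 3 × 5, composite.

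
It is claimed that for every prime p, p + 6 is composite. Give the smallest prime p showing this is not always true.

For p = 2, 3 the conclusion holds.
p = 5: p + 6 = 11, prime — not composite.

p = 5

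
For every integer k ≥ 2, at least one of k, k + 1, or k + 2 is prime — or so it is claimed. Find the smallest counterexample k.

Check each integer k ≥ 2 in order until k, k + 1, k + 2 are all composite.
k = 2: 2 is prime.
k = 3: 3 is prime.
k = 4: 5 is prime.
k = 5: 5 is prime.
k = 6: 7 is prime.
k = 7: 7 is prime.
k = 8: 8 = 2 × 4; 9 = 3 × 3; 10 = 2 × 5 — all composite.

k = 8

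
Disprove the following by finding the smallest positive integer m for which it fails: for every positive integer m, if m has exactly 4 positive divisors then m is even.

m = 15

The first 4 eligible values, up to m = 14, all satisfy the conclusion.
m = 15: divisors of 15: 1, 3, 5, 15; 15 is odd.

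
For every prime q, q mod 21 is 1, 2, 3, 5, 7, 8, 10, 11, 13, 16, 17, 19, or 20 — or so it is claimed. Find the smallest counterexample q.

q = 67

Check each prime q in order until the claim fails.
The first 18 eligible values, up to q = 61, all satisfy the conclusion.
q = 67: 67 mod 21 = 4 — not in {1, 2, 3, 5, 7, 8, 10, 11, 13, 16, 17, 19, 20}.
So q = 67 is the smallest counterexample.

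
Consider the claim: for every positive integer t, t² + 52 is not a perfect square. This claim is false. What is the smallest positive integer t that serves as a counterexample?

We need the least positive integer t for which t² + 52 is a perfect square.
The first 11 eligible values, up to t = 11, all satisfy the conclusion.
t = 12: 12² + 52 = 196 = 14², a perfect square.
So t = 12 is the smallest counterexample.

t = 12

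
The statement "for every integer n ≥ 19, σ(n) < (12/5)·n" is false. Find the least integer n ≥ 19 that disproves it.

n = 24

Check each integer n ≥ 19 in order until the claim fails.
For n = 19, 20, 21, 22, 23 the conclusion holds.
n = 24: σ(24) = 60; 60 ≥ 288/5.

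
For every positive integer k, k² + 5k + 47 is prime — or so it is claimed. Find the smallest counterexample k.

A counterexample is any positive integer k such that k² + 5k + 47 is not prime; we check each in order.
For k = 1, 2, 3, 4, …, 35, 36, 37 the conclusion holds.
k = 38: k² + 5k + 47 = 1681 = 41 × 41, composite.
So k = 38 is the smallest counterexample.

k = 38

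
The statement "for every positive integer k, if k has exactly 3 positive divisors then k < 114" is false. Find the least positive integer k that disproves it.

k = 4: τ(4) = 3; 4 < 114.
k = 9: τ(9) = 3; 9 < 114.
k = 25: τ(25) = 3; 25 < 114.
k = 49: τ(49) = 3; 49 < 114.
k = 121: τ(121) = 3; 121 ≥ 114.
Hence k = 121 is a counterexample.

k = 121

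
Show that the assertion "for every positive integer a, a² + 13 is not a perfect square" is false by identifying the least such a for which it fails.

a = 6

A counterexample is any positive integer a such that a² + 13 is a perfect square; we check each in order.
The first 5 eligible values, up to a = 5, all satisfy the conclusion.
a = 6: 6² + 13 = 49 = 7², a perfect square.
Thus a = 6 disproves the claim, and no smaller a works.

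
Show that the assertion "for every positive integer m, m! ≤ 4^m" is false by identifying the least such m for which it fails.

Check each positive integer m in order until m! > 4^m.
m = 1: m! = 1 and 4^m = 4, so 1 ≤ 4.
m = 2: m! = 2 and 4^m = 16, so 2 ≤ 16.
m = 3: m! = 6 and 4^m = 64, so 6 ≤ 64.
m = 4: m! = 24 and 4^m = 256, so 24 ≤ 256.
m = 5: m! = 120 and 4^m = 1024, so 120 ≤ 1024.
m = 6: m! = 720 and 4^m = 4096, so 720 ≤ 4096.
m = 7: m! = 5040 and 4^m = 16384, so 5040 ≤ 16384.
m = 8: m! = 40320 and 4^m = 65536, so 40320 ≤ 65536.
m = 9: m! = 362880 and 4^m = 262144, so 362880 > 262144.

m = 9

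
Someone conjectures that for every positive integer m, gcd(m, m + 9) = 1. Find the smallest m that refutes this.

For m = 1, 2 the conclusion holds.
m = 3: gcd(3, 12) = 3.

m = 3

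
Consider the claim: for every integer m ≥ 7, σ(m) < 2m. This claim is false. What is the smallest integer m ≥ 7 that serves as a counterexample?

m = 7: σ(7) = 8; 8 < 14.
m = 8: σ(8) = 15; 15 < 16.
m = 9: σ(9) = 13; 13 < 18.
m = 10: σ(10) = 18; 18 < 20.
m = 11: σ(11) = 12; 12 < 22.
m = 12: σ(12) = 28; 28 ≥ 24.
Thus m = 12 disproves the claim, and no smaller m works.

m = 12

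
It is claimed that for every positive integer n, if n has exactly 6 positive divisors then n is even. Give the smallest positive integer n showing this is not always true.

n = 45

We need the least positive integer n for which n has exactly 6 positive divisors but n is odd.
n = 12: divisors of 12: 1, 2, 3, 4, 6, 12; 12 is even.
n = 18: divisors of 18: 1, 2, 3, 6, 9, 18; 18 is even.
n = 20: divisors of 20: 1, 2, 4, 5, 10, 20; 20 is even.
n = 28: divisors of 28: 1, 2, 4, 7, 14, 28; 28 is even.
n = 32: divisors of 32: 1, 2, 4, 8, 16, 32; 32 is even.
n = 44: divisors of 44: 1, 2, 4, 11, 22, 44; 44 is even.
n = 45: divisors of 45: 1, 3, 5, 9, 15, 45; 45 is odd.
Thus n = 45 disproves the claim, and no smaller n works.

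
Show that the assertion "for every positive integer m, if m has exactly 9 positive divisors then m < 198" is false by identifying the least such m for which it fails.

m = 225

We need the least positive integer m for which m has exactly 9 positive divisors but the claim fails.
m = 36: τ(36) = 9; 36 < 198.
m = 100: τ(100) = 9; 100 < 198.
m = 196: τ(196) = 9; 196 < 198.
m = 225: τ(225) = 9; 225 ≥ 198.
Thus m = 225 disproves the claim, and no smaller m works.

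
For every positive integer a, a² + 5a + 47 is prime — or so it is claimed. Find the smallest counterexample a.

The first 37 eligible values, up to a = 37, all satisfy the conclusion.
a = 38: a² + 5a + 47 = 1681 = 41 × 41, composite.
Thus a = 38 disproves the claim, and no smaller a works.

a = 38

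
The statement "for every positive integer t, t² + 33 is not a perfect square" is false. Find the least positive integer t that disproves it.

For t = 1, 2, 3 the conclusion holds.
t = 4: 4² + 33 = 49 = 7², a perfect square.
Hence t = 4 is a counterexample.

t = 4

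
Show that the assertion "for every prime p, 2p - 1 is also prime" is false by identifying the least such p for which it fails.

We need the least prime p for which 2p - 1 is not prime.
For p = 2, 3 the conclusion holds.
p = 5: 2p - 1 = 9 = 3 × 3, not prime.
Hence p = 5 is a counterexample.

p = 5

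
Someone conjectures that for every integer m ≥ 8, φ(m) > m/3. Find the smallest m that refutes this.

m = 12

Check each integer m ≥ 8 in order until the claim fails.
The first 4 eligible values, up to m = 11, all satisfy the conclusion.
m = 12: φ(12) = 4 and 12/3 = 4, so φ(12) ≤ 12/3.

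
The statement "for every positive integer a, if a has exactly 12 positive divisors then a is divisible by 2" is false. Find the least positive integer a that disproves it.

a = 315

The first 24 eligible values, up to a = 308, all satisfy the conclusion.
a = 315: τ(315) = 12; 315 mod 2 = 1.
Thus a = 315 disproves the claim, and no smaller a works.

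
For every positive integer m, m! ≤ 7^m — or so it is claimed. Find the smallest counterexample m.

m = 17

The first 16 eligible values, up to m = 16, all satisfy the conclusion.
m = 17: m! = 355687428096000 and 7^m = 232630513987207, so 355687428096000 > 232630513987207.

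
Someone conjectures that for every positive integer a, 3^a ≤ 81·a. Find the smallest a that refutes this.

Check each positive integer a in order until 3^a > 81·a.
a = 1: 3^a = 3 and 81·a = 81, so 3 ≤ 81.
a = 2: 3^a = 9 and 81·a = 162, so 9 ≤ 162.
a = 3: 3^a = 27 and 81·a = 243, so 27 ≤ 243.
a = 4: 3^a = 81 and 81·a = 324, so 81 ≤ 324.
a = 5: 3^a = 243 and 81·a = 405, so 243 ≤ 405.
a = 6: 3^a = 729 and 81·a = 486, so 729 > 486.

a = 6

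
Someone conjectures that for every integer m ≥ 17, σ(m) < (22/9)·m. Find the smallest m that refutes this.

For m = 17, 18, 19, 20, 21, 22, 23 the conclusion holds.
m = 24: σ(24) = 60; 60 ≥ 176/3.

m = 24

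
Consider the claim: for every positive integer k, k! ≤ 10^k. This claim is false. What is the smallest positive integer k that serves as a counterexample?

We need the least positive integer k for which k! > 10^k.
For k = 1, 2, 3, 4, …, 22, 23, 24 the conclusion holds.
k = 25: k! = 15511210043330985984000000 and 10^k = 10000000000000000000000000, so 15511210043330985984000000 > 10000000000000000000000000.

k = 25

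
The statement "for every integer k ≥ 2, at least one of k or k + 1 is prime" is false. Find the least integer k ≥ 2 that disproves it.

k = 8

A counterexample is any integer k ≥ 2 such that k, k + 1 are both composite; we check each in order.
The first 6 eligible values, up to k = 7, all satisfy the conclusion.
k = 8: 8 = 2 × 4; 9 = 3 × 3 — both composite.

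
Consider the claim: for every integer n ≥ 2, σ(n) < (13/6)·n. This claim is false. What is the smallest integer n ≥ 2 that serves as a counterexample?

A counterexample is any integer n ≥ 2 such that the claim fails; we check each in order.
The first 10 eligible values, up to n = 11, all satisfy the conclusion.
n = 12: σ(12) = 28; 28 ≥ 26.
Thus n = 12 disproves the claim, and no smaller n works.

n = 12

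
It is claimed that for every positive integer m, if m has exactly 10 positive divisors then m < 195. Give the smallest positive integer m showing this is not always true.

A counterexample is any positive integer m such that m has exactly 10 positive divisors but the claim fails; we check each in order.
The first 5 eligible values, up to m = 176, all satisfy the conclusion.
m = 208: τ(208) = 10; 208 ≥ 195.

m = 208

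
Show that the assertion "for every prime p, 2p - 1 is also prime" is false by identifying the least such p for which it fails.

p = 2: 2p - 1 = 3, prime.
p = 3: 2p - 1 = 5, prime.
p = 5: 2p - 1 = 9 = 3 × 3, not prime.

p = 5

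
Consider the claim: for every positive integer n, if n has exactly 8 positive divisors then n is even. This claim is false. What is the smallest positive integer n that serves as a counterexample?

Check each positive integer n in order until n has exactly 8 positive divisors but n is odd.
The first 12 eligible values, up to n = 104, all satisfy the conclusion.
n = 105: divisors of 105: 1, 3, 5, 7, 15, 21, 35, 105; 105 is odd.
Thus n = 105 disproves the claim, and no smaller n works.

n = 105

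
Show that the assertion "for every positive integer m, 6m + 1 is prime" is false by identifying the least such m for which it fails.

m = 1: 6m + 1 = 7, prime.
m = 2: 6m + 1 = 13, prime.
m = 3: 6m + 1 = 19, prime.
m = 4: 6m + 1 = 25 = 5 × 5, composite.

m = 4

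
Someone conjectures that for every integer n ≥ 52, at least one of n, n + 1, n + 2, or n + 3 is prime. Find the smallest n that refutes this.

Check each integer n ≥ 52 in order until n, n + 1, n + 2, n + 3 are all composite.
For n = 52, 53 the conclusion holds.
n = 54: 54 = 2 × 27; 55 = 5 × 11; 56 = 2 × 28; 57 = 3 × 19 — all composite.

n = 54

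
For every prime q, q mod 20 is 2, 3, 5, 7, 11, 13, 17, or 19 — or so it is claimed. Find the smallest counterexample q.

q = 29

Check each prime q in order until the claim fails.
The first 9 eligible values, up to q = 23, all satisfy the conclusion.
q = 29: 29 mod 20 = 9 — not in {2, 3, 5, 7, 11, 13, 17, 19}.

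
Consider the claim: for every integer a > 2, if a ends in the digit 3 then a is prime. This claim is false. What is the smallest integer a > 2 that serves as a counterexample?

a = 33

A counterexample is any integer a > 2 such that a ends in the digit 3 but a is not prime; we check each in order.
a = 3: 3 ends in 3 and is prime.
a = 13: 13 ends in 3 and is prime.
a = 23: 23 ends in 3 and is prime.
a = 33: 33 ends in 3; 33 = 3 × 11, composite.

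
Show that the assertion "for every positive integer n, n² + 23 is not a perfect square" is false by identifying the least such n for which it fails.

Check each positive integer n in order until n² + 23 is a perfect square.
For n = 1, 2, 3, 4, 5, 6, 7, 8, 9, 10 the conclusion holds.
n = 11: 11² + 23 = 144 = 12², a perfect square.

n = 11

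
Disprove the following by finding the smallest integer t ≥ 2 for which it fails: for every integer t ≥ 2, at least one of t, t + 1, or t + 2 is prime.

We need the least integer t ≥ 2 for which t, t + 1, t + 2 are all composite.
t = 2: 2 is prime.
t = 3: 3 is prime.
t = 4: 5 is prime.
t = 5: 5 is prime.
t = 6: 7 is prime.
t = 7: 7 is prime.
t = 8: 8 = 2 × 4; 9 = 3 × 3; 10 = 2 × 5 — all composite.

t = 8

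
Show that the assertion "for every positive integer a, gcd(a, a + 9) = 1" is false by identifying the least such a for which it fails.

a = 3

Check each positive integer a in order until gcd(a, a + 9) > 1.
a = 1: gcd(1, 10) = 1.
a = 2: gcd(2, 11) = 1.
a = 3: gcd(3, 12) = 3.
Thus a = 3 disproves the claim, and no smaller a works.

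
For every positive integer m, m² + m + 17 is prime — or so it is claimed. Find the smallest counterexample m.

m = 16

For m = 1, 2, 3, 4, …, 13, 14, 15 the conclusion holds.
m = 16: m² + m + 17 = 289 = 17 × 17, composite.
Thus m = 16 disproves the claim, and no smaller m works.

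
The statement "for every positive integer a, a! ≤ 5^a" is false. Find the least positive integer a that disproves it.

A counterexample is any positive integer a such that a! > 5^a; we check each in order.
The first 11 eligible values, up to a = 11, all satisfy the conclusion.
a = 12: a! = 479001600 and 5^a = 244140625, so 479001600 > 244140625.

a = 12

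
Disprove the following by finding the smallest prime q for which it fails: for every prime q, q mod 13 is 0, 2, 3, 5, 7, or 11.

q = 2: 2 mod 13 = 2.
q = 3: 3 mod 13 = 3.
q = 5: 5 mod 13 = 5.
q = 7: 7 mod 13 = 7.
q = 11: 11 mod 13 = 11.
q = 13: 13 mod 13 = 0.
q = 17: 17 mod 13 = 4 — not in {0, 2, 3, 5, 7, 11}.
Thus q = 17 disproves the claim, and no smaller q works.

q = 17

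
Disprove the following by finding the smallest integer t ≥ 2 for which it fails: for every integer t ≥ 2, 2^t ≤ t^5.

For t = 2, 3, 4, 5, …, 20, 21, 22 the conclusion holds.
t = 23: 2^t = 8388608 and t^5 = 6436343, so 8388608 > 6436343.

t = 23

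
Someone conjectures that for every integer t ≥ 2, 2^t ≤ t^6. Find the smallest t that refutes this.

t = 30

Check each integer t ≥ 2 in order until 2^t > t^6.
For t = 2, 3, 4, 5, …, 27, 28, 29 the conclusion holds.
t = 30: 2^t = 1073741824 and t^6 = 729000000, so 1073741824 > 729000000.
Hence t = 30 is a counterexample.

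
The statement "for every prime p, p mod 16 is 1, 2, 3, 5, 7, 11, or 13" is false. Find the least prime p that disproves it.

We need the least prime p for which the claim fails.
For p = 2, 3, 5, 7, 11, 13, 17, 19, 23, 29 the conclusion holds.
p = 31: 31 mod 16 = 15 — not in {1, 2, 3, 5, 7, 11, 13}.

p = 31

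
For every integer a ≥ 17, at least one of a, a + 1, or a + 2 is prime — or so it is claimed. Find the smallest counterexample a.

A counterexample is any integer a ≥ 17 such that a, a + 1, a + 2 are all composite; we check each in order.
For a = 17, 18, 19 the conclusion holds.
a = 20: 20 = 2 × 10; 21 = 3 × 7; 22 = 2 × 11 — all composite.

a = 20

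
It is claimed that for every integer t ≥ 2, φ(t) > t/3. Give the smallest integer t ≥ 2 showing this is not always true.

For t = 2, 3, 4, 5 the conclusion holds.
t = 6: φ(6) = 2 and 6/3 = 2, so φ(6) ≤ 6/3.
So t = 6 is the smallest counterexample.

t = 6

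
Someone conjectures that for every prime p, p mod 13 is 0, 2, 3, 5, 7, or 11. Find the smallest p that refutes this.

We need the least prime p for which the claim fails.
For p = 2, 3, 5, 7, 11, 13 the conclusion holds.
p = 17: 17 mod 13 = 4 — not in {0, 2, 3, 5, 7, 11}.

p = 17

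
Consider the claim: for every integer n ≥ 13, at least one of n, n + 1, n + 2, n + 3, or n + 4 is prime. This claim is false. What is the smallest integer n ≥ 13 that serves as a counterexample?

n = 24

A counterexample is any integer n ≥ 13 such that n, n + 1, n + 2, n + 3, n + 4 are all composite; we check each in order.
The first 11 eligible values, up to n = 23, all satisfy the conclusion.
n = 24: 24 = 2 × 12; 25 = 5 × 5; 26 = 2 × 13; 27 = 3 × 9; 28 = 2 × 14 — all composite.
So n = 24 is the smallest counterexample.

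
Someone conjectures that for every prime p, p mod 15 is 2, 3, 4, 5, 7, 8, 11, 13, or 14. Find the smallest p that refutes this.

Check each prime p in order until the claim fails.
For p = 2, 3, 5, 7, 11, 13, 17, 19, 23, 29 the conclusion holds.
p = 31: 31 mod 15 = 1 — not in {2, 3, 4, 5, 7, 8, 11, 13, 14}.
Hence p = 31 is a counterexample.

p = 31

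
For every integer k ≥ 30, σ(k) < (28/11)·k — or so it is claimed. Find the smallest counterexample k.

k = 48

Check each integer k ≥ 30 in order until the claim fails.
For k = 30, 31, 32, 33, …, 45, 46, 47 the conclusion holds.
k = 48: σ(48) = 124; 124 ≥ 1344/11.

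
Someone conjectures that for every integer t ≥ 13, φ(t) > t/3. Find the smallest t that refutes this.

Check each integer t ≥ 13 in order until the claim fails.
For t = 13, 14, 15, 16, 17 the conclusion holds.
t = 18: φ(18) = 6 and 18/3 = 6, so φ(18) ≤ 18/3.
Hence t = 18 is a counterexample.

t = 18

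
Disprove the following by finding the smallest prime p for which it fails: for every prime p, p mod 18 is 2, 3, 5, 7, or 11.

Check each prime p in order until the claim fails.
For p = 2, 3, 5, 7, 11 the conclusion holds.
p = 13: 13 mod 18 = 13 — not in {2, 3, 5, 7, 11}.

p = 13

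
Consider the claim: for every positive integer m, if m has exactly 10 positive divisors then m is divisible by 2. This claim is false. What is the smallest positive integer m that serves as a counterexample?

Check each positive integer m in order until m has exactly 10 positive divisors but m is not divisible by 2.
For m = 48, 80, 112, 162, 176, 208, 272, 304, 368 the conclusion holds.
m = 405: τ(405) = 10; 405 mod 2 = 1.

m = 405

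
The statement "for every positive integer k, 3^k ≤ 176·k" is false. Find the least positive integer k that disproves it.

k = 7

Check each positive integer k in order until 3^k > 176·k.
k = 1: 3^k = 3 and 176·k = 176, so 3 ≤ 176.
k = 2: 3^k = 9 and 176·k = 352, so 9 ≤ 352.
k = 3: 3^k = 27 and 176·k = 528, so 27 ≤ 528.
k = 4: 3^k = 81 and 176·k = 704, so 81 ≤ 704.
k = 5: 3^k = 243 and 176·k = 880, so 243 ≤ 880.
k = 6: 3^k = 729 and 176·k = 1056, so 729 ≤ 1056.
k = 7: 3^k = 2187 and 176·k = 1232, so 2187 > 1232.
So k = 7 is the smallest counterexample.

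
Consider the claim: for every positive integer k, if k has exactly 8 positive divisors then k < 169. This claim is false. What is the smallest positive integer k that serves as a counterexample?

k = 170

A counterexample is any positive integer k such that k has exactly 8 positive divisors but the claim fails; we check each in order.
The first 23 eligible values, up to k = 165, all satisfy the conclusion.
k = 170: τ(170) = 8; 170 ≥ 169.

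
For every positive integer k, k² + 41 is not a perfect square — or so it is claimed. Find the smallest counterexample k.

k = 20

Check each positive integer k in order until k² + 41 is a perfect square.
For k = 1, 2, 3, 4, …, 17, 18, 19 the conclusion holds.
k = 20: 20² + 41 = 441 = 21², a perfect square.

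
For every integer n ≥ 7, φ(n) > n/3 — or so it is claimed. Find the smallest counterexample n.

n = 12

We need the least integer n ≥ 7 for which the claim fails.
For n = 7, 8, 9, 10, 11 the conclusion holds.
n = 12: φ(12) = 4 and 12/3 = 4, so φ(12) ≤ 12/3.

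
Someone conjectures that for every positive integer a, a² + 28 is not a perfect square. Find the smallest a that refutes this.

a = 6

Check each positive integer a in order until a² + 28 is a perfect square.
a = 1: 1² + 28 = 29, not a perfect square.
a = 2: 2² + 28 = 32, not a perfect square.
a = 3: 3² + 28 = 37, not a perfect square.
a = 4: 4² + 28 = 44, not a perfect square.
a = 5: 5² + 28 = 53, not a perfect square.
a = 6: 6² + 28 = 64 = 8², a perfect square.
Hence a = 6 is a counterexample.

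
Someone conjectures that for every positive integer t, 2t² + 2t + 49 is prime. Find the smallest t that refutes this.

t = 6

Check each positive integer t in order until 2t² + 2t + 49 is not prime.
For t = 1, 2, 3, 4, 5 the conclusion holds.
t = 6: 2t² + 2t + 49 = 133 = 7 × 19, composite.
So t = 6 is the smallest counterexample.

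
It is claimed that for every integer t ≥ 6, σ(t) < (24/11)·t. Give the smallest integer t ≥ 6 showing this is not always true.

t = 12

A counterexample is any integer t ≥ 6 such that the claim fails; we check each in order.
For t = 6, 7, 8, 9, 10, 11 the conclusion holds.
t = 12: σ(12) = 28; 28 ≥ 288/11.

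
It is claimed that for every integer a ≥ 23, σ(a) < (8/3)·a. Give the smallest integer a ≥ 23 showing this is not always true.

a = 60

For a = 23, 24, 25, 26, …, 57, 58, 59 the conclusion holds.
a = 60: σ(60) = 168; 168 ≥ 160.
Thus a = 60 disproves the claim, and no smaller a works.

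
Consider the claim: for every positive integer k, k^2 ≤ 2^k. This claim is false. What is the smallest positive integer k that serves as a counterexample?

k = 3

We need the least positive integer k for which k^2 > 2^k.
For k = 1, 2 the conclusion holds.
k = 3: k^2 = 9 and 2^k = 8, so 9 > 8.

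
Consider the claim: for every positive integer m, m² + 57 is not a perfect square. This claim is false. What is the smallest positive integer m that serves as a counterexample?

m = 8

Check each positive integer m in order until m² + 57 is a perfect square.
For m = 1, 2, 3, 4, 5, 6, 7 the conclusion holds.
m = 8: 8² + 57 = 121 = 11², a perfect square.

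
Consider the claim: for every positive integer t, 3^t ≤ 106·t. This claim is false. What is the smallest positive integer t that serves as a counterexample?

Check each positive integer t in order until 3^t > 106·t.
For t = 1, 2, 3, 4, 5 the conclusion holds.
t = 6: 3^t = 729 and 106·t = 636, so 729 > 636.
So t = 6 is the smallest counterexample.

t = 6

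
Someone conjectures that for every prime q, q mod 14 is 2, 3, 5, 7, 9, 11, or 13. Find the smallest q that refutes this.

q = 29

Check each prime q in order until the claim fails.
For q = 2, 3, 5, 7, 11, 13, 17, 19, 23 the conclusion holds.
q = 29: 29 mod 14 = 1 — not in {2, 3, 5, 7, 9, 11, 13}.
So q = 29 is the smallest counterexample.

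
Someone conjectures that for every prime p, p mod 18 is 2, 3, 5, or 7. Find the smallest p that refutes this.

We need the least prime p for which the claim fails.
For p = 2, 3, 5, 7 the conclusion holds.
p = 11: 11 mod 18 = 11 — not in {2, 3, 5, 7}.
Hence p = 11 is a counterexample.

p = 11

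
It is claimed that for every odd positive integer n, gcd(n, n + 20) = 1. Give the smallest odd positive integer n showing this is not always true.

We need the least odd positive integer n for which gcd(n, n + 20) > 1.
For n = 1, 3 the conclusion holds.
n = 5: gcd(5, 25) = 5.
Hence n = 5 is a counterexample.

n = 5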